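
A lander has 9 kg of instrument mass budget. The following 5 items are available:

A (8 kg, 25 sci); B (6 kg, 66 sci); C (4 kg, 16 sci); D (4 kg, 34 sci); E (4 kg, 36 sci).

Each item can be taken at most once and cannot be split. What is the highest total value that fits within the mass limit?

70 sci

Check high-value combinations within 9 kg:
- D+E: mass 4+4=8, value 34+36=70
- B: mass 6, value 66
- C+E: mass 4+4=8, value 16+36=52
Best: 70 sci.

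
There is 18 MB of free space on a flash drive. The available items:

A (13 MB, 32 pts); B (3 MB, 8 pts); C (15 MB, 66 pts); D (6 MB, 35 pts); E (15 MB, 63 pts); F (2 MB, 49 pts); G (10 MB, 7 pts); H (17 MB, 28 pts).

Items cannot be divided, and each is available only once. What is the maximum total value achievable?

Check high-value combinations within 18 MB:
- C+F: size 15+2=17, value 66+49=115
- E+F: size 15+2=17, value 63+49=112
- B+D+F: size 3+6+2=11, value 8+35+49=92
Best: 115 pts.

115 pts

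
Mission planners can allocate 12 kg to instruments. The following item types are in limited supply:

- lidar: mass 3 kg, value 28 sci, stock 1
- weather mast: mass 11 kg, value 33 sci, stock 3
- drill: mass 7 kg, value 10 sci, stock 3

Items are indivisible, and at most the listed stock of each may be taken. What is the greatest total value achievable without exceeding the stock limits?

Best selections within mass 12 and stock limits:
- 1×lidar + 1×drill: mass 10, value 38
- 1×weather mast: mass 11, value 33
- 1×lidar: mass 3, value 28
Best: 38 sci.

38 sci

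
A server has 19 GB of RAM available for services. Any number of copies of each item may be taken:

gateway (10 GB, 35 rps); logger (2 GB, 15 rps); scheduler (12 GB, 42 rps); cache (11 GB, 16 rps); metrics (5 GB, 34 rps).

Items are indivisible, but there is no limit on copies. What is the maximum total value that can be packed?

139 rps

Best value-per-unit is logger at 15/2; filling with it alone gives 9×15 = 135.
Optimal mix: 7×logger + 1×metrics → memory 19, value 139.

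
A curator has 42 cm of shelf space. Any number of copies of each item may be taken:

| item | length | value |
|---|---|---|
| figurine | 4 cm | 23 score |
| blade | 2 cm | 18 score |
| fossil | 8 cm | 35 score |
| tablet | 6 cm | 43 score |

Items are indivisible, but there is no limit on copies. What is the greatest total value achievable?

378 score

Best value-per-unit is blade at 18/2, and filling with it alone uses length 21×2=42. No mix of the others beats 21×18 = 378.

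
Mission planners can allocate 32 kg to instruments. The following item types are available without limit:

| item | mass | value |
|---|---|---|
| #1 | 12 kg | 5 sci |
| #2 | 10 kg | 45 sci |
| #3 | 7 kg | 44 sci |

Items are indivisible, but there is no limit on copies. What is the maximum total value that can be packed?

Best value-per-unit is #3 at 44/7; filling with it alone gives 4×44 = 176.
Optimal mix: 1×#2 + 3×#3 → mass 31, value 177.

177 sci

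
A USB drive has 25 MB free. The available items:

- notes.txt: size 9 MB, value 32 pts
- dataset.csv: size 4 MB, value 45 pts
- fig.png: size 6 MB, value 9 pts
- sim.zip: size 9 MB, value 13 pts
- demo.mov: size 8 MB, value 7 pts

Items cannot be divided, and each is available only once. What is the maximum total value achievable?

90 pts

Check high-value combinations within 25 MB:
- notes.txt+dataset.csv+sim.zip: size 9+4+9=22, value 32+45+13=90
- notes.txt+dataset.csv+fig.png: size 9+4+6=19, value 32+45+9=86
- notes.txt+dataset.csv+demo.mov: size 9+4+8=21, value 32+45+7=84
- notes.txt+dataset.csv: size 9+4=13, value 32+45=77
Best: 90 pts.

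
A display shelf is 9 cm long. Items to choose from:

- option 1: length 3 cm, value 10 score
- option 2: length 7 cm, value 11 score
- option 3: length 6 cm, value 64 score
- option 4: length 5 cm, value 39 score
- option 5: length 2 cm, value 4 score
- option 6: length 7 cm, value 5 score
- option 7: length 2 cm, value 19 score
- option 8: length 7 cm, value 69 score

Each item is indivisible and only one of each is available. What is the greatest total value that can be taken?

88 score

Check high-value combinations within 9 cm:
- option 7+option 8: length 2+7=9, value 19+69=88
- option 3+option 7: length 6+2=8, value 64+19=83
- option 1+option 3: length 3+6=9, value 10+64=74
- option 5+option 8: length 2+7=9, value 4+69=73
Best: 88 score.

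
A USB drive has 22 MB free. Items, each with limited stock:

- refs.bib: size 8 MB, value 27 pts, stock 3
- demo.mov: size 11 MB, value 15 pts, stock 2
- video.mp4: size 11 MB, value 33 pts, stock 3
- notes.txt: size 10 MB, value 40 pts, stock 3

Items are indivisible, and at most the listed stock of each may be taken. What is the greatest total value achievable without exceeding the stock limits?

80 pts

Best selections within size 22 and stock limits:
- 2×notes.txt: size 20, value 80
- 1×video.mp4 + 1×notes.txt: size 21, value 73
Best: 80 pts.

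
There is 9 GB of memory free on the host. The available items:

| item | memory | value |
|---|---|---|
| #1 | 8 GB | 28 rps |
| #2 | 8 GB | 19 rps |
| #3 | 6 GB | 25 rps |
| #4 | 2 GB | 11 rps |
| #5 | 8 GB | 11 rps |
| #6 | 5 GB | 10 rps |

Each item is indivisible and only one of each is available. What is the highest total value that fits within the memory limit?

36 rps

Check high-value combinations within 9 GB:
- #3+#4: memory 6+2=8, value 25+11=36
- #1: memory 8, value 28
- #3: memory 6, value 25
Best: 36 rps.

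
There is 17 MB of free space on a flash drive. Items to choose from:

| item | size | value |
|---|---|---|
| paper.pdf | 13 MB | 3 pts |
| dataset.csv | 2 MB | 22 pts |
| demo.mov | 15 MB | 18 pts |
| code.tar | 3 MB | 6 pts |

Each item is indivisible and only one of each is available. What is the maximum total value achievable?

Check high-value combinations within 17 MB:
- dataset.csv+demo.mov: size 2+15=17, value 22+18=40
- dataset.csv+code.tar: size 2+3=5, value 22+6=28
- paper.pdf+dataset.csv: size 13+2=15, value 3+22=25
- dataset.csv: size 2, value 22
- demo.mov: size 15, value 18
Best: 40 pts.

40 pts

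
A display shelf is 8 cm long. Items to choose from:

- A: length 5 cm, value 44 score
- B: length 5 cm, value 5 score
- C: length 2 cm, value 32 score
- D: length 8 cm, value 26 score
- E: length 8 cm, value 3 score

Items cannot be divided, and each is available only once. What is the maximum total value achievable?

Check high-value combinations within 8 cm:
- A+C: length 5+2=7, value 44+32=76
- A: length 5, value 44
- B+C: length 5+2=7, value 5+32=37
Best: 76 score.

76 score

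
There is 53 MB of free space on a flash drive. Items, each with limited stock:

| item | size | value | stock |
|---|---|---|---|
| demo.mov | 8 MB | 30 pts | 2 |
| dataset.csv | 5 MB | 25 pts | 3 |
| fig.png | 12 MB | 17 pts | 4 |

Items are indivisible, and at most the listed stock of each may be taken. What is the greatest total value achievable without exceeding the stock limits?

152 pts

Best selections within size 53 and stock limits:
- 2×demo.mov + 3×dataset.csv + 1×fig.png: size 43, value 152
- 2×demo.mov + 2×dataset.csv + 2×fig.png: size 50, value 144
- 1×demo.mov + 3×dataset.csv + 2×fig.png: size 47, value 139
Best: 152 pts.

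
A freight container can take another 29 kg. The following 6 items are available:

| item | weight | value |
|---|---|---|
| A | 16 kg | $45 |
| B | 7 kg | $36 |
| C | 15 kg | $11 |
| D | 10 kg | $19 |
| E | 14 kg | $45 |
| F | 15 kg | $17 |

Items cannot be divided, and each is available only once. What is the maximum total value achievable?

Check high-value combinations within 29 kg:
- B+E: weight 7+14=21, value 36+45=81
- A+B: weight 16+7=23, value 45+36=81
- D+E: weight 10+14=24, value 19+45=64
- A+D: weight 16+10=26, value 45+19=64
Best: $81.

$81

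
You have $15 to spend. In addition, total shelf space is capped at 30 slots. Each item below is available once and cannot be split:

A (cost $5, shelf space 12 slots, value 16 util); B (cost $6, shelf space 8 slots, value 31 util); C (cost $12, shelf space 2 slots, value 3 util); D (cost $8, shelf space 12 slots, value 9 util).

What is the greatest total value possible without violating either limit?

Feasible sets respecting both limits:
- A+B: cost 11, shelf space 20, value 47
- B+D: cost 14, shelf space 20, value 40
- B: cost 6, shelf space 8, value 31
Best: 47 util.

47 util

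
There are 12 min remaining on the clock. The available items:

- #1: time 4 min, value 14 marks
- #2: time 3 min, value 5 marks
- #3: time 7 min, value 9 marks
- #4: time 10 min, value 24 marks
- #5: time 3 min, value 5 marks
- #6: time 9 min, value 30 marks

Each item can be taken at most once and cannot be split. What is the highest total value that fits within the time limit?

35 marks

Check high-value combinations within 12 min:
- #2+#6: time 3+9=12, value 5+30=35
- #5+#6: time 3+9=12, value 5+30=35
- #6: time 9, value 30
- #4: time 10, value 24
Best: 35 marks.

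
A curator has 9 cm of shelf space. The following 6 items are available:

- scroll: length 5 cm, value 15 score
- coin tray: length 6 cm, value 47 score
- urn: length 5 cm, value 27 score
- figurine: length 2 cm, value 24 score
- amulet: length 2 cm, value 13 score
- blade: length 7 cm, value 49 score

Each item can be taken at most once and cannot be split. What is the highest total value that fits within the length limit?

73 score

This is a 0/1 knapsack; check combinations near the capacity.
- figurine+blade: length 2+7=9, value 24+49=73
- coin tray+figurine: length 6+2=8, value 47+24=71
- urn+figurine+amulet: length 5+2+2=9, value 27+24+13=64
- amulet+blade: length 2+7=9, value 13+49=62
- coin tray+amulet: length 6+2=8, value 47+13=60
Best: 73 score.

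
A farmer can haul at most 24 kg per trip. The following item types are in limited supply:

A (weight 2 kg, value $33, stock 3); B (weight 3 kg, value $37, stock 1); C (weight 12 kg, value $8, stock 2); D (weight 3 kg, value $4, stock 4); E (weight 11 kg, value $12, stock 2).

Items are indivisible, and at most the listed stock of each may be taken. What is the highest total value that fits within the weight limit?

Best selections within weight 24 and stock limits:
- 3×A + 1×B + 4×D: weight 21, value 152
- 3×A + 1×B + 1×D + 1×E: weight 23, value 152
- 3×A + 1×B + 3×D: weight 18, value 148
Best: $152.

$152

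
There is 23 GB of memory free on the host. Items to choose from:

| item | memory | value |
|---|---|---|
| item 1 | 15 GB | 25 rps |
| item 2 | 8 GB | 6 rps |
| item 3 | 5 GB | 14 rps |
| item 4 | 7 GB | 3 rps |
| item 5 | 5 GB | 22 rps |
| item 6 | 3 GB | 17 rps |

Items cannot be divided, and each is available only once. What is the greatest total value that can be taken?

Check high-value combinations within 23 GB:
- item 1+item 5+item 6: memory 15+5+3=23, value 25+22+17=64
- item 2+item 3+item 5+item 6: memory 8+5+5+3=21, value 6+14+22+17=59
- item 3+item 4+item 5+item 6: memory 5+7+5+3=20, value 14+3+22+17=56
Best: 64 rps.

64 rps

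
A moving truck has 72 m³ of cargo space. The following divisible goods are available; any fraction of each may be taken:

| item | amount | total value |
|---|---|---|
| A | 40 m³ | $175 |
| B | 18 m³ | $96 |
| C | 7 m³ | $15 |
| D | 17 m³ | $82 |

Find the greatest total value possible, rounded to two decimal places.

Take in order of value per unit:
- B (96/18 per unit): all 18 → value 96, running total 96.00
- D (82/17 per unit): all 17 → value 82, running total 178.00
- A (175/40 per unit): 37 of 40 → value 37×175/40 = 161.8750, running total 339.88
Total 339.88.

339.88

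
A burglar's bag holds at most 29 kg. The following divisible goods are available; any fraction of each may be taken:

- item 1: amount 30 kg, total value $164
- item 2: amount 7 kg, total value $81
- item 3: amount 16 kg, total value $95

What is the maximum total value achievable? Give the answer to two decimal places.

208.80

Take in order of value per unit:
- item 2 (81/7 per unit): all 7 → value 81, running total 81.00
- item 3 (95/16 per unit): all 16 → value 95, running total 176.00
- item 1 (164/30 per unit): 6 of 30 → value 6×164/30 = 32.8000, running total 208.80
Total 208.80.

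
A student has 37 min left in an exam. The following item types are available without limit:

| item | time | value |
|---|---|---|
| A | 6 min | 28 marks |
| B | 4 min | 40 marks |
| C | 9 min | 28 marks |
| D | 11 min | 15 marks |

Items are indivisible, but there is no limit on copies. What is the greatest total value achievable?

360 marks

Best value-per-unit is B at 40/4, and filling with it alone uses time 9×4=36. No mix of the others beats 9×40 = 360.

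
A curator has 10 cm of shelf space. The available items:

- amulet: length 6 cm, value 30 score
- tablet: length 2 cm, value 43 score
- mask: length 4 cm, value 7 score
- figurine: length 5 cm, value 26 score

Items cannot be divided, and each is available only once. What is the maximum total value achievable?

73 score

This is a 0/1 knapsack; check combinations near the capacity.
- amulet+tablet: length 6+2=8, value 30+43=73
- tablet+figurine: length 2+5=7, value 43+26=69
- tablet+mask: length 2+4=6, value 43+7=50
- tablet: length 2, value 43
- amulet+mask: length 6+4=10, value 30+7=37
Best: 73 score.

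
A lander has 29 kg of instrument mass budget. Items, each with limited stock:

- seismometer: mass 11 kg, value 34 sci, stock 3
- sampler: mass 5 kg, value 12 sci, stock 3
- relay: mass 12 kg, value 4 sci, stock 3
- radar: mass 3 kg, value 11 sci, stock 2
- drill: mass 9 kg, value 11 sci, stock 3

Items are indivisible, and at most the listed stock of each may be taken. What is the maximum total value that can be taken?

90 sci

Best selections within mass 29 and stock limits:
- 2×seismometer + 2×radar: mass 28, value 90
- 1×seismometer + 3×sampler + 1×radar: mass 29, value 81
- 1×seismometer + 2×sampler + 2×radar: mass 27, value 80
Best: 90 sci.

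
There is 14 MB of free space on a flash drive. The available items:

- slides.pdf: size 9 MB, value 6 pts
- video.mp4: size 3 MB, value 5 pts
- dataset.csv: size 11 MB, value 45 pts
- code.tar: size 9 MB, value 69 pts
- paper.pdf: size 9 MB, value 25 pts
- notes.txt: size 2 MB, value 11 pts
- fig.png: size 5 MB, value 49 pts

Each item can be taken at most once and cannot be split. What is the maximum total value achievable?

Check high-value combinations within 14 MB:
- code.tar+fig.png: size 9+5=14, value 69+49=118
- video.mp4+code.tar+notes.txt: size 3+9+2=14, value 5+69+11=85
- code.tar+notes.txt: size 9+2=11, value 69+11=80
- video.mp4+code.tar: size 3+9=12, value 5+69=74
- paper.pdf+fig.png: size 9+5=14, value 25+49=74
Best: 118 pts.

118 pts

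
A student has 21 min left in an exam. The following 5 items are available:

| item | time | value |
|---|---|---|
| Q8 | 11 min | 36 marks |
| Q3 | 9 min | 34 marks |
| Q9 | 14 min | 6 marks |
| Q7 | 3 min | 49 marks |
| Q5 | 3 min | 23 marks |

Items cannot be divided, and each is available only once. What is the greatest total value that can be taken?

This is a 0/1 knapsack; check combinations near the capacity.
- Q8+Q7+Q5: time 11+3+3=17, value 36+49+23=108
- Q3+Q7+Q5: time 9+3+3=15, value 34+49+23=106
- Q8+Q7: time 11+3=14, value 36+49=85
Best: 108 marks.

108 marks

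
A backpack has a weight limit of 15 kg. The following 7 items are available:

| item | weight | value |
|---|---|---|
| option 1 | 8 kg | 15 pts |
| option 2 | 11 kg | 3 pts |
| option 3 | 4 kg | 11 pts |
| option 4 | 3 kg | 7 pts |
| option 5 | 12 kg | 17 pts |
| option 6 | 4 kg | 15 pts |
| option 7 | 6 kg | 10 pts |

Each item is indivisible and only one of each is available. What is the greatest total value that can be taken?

37 pts

This is a 0/1 knapsack; check combinations near the capacity.
- option 1+option 4+option 6: weight 8+3+4=15, value 15+7+15=37
- option 3+option 6+option 7: weight 4+4+6=14, value 11+15+10=36
- option 3+option 4+option 6: weight 4+3+4=11, value 11+7+15=33
Best: 37 pts.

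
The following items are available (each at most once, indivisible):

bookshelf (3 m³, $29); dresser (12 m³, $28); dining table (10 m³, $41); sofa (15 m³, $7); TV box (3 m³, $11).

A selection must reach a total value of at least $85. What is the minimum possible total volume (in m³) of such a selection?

Subsets with value ≥ 85, sorted by total volume:
- bookshelf+dresser+dining table: volume 25, value 98
- bookshelf+dresser+dining table+TV box: volume 28, value 109
- bookshelf+dining table+sofa+TV box: volume 31, value 88
- bookshelf+dresser+dining table+sofa: volume 40, value 105
Minimum volume: 25 m³.

25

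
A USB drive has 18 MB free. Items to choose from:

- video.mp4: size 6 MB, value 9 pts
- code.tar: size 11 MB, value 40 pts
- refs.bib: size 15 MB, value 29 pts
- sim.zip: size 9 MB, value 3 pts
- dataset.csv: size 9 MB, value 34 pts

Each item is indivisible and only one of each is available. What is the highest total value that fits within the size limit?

49 pts

Check high-value combinations within 18 MB:
- video.mp4+code.tar: size 6+11=17, value 9+40=49
- video.mp4+dataset.csv: size 6+9=15, value 9+34=43
- code.tar: size 11, value 40
Best: 49 pts.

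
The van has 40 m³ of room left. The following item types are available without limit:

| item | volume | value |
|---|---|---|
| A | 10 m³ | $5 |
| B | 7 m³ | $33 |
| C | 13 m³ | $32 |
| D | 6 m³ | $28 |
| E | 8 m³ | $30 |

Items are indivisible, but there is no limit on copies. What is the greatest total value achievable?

$188

Best value-per-unit is B at 33/7; filling with it alone gives 5×33 = 165.
Optimal mix: 4×B + 2×D → volume 40, value 188.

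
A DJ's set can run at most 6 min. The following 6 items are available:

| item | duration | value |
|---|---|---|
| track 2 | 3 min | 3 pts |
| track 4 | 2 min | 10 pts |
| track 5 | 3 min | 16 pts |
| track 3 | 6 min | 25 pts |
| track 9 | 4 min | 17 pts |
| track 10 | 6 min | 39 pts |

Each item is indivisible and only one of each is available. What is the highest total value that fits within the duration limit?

39 pts

This is a 0/1 knapsack; check combinations near the capacity.
- track 10: duration 6, value 39
- track 4+track 9: duration 2+4=6, value 10+17=27
- track 4+track 5: duration 2+3=5, value 10+16=26
Best: 39 pts.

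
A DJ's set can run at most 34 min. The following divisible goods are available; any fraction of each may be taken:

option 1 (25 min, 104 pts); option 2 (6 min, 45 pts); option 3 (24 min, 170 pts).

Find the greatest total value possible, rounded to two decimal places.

Take in order of value per unit:
- option 2 (45/6 per unit): all 6 → value 45, running total 45.00
- option 3 (170/24 per unit): all 24 → value 170, running total 215.00
- option 1 (104/25 per unit): 4 of 25 → value 4×104/25 = 16.6400, running total 231.64
Total 231.64.

231.64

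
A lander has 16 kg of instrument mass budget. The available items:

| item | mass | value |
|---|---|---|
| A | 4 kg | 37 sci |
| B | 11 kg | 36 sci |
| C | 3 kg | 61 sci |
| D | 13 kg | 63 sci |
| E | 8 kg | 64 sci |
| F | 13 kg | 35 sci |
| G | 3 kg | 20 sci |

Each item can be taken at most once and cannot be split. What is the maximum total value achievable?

162 sci

Check high-value combinations within 16 kg:
- A+C+E: mass 4+3+8=15, value 37+61+64=162
- C+E+G: mass 3+8+3=14, value 61+64+20=145
- C+E: mass 3+8=11, value 61+64=125
Best: 162 sci.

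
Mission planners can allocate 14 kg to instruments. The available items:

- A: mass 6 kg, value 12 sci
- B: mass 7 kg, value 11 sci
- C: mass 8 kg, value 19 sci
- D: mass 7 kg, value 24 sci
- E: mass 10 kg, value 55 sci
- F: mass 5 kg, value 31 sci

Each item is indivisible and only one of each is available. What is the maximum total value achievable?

Check high-value combinations within 14 kg:
- E: mass 10, value 55
- D+F: mass 7+5=12, value 24+31=55
- C+F: mass 8+5=13, value 19+31=50
Best: 55 sci.

55 sci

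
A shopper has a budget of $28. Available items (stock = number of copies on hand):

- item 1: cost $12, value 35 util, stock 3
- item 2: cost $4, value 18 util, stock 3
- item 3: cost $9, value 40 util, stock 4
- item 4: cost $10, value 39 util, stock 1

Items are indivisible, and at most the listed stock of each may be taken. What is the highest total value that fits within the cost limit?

120 util

Best selections within cost 28 and stock limits:
- 3×item 3: cost 27, value 120
- 2×item 3 + 1×item 4: cost 28, value 119
- 2×item 2 + 2×item 3: cost 26, value 116
Best: 120 util.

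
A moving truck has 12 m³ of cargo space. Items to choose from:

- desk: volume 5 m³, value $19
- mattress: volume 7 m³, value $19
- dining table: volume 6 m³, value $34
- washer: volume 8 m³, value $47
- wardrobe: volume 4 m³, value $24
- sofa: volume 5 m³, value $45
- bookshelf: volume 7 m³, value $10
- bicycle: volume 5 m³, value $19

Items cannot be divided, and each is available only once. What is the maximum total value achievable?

$79

Check high-value combinations within 12 m³:
- dining table+sofa: volume 6+5=11, value 34+45=79
- washer+wardrobe: volume 8+4=12, value 47+24=71
- wardrobe+sofa: volume 4+5=9, value 24+45=69
- desk+sofa: volume 5+5=10, value 19+45=64
Best: $79.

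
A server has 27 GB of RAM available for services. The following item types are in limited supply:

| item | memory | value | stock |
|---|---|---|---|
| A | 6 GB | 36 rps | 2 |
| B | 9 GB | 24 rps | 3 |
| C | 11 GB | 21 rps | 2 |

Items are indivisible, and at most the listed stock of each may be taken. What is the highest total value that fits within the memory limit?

96 rps

Top feasible selections:
- 2×A + 1×B: memory 21, value 96
- 2×A + 1×C: memory 23, value 93
- 1×A + 2×B: memory 24, value 84
Best: 96 rps.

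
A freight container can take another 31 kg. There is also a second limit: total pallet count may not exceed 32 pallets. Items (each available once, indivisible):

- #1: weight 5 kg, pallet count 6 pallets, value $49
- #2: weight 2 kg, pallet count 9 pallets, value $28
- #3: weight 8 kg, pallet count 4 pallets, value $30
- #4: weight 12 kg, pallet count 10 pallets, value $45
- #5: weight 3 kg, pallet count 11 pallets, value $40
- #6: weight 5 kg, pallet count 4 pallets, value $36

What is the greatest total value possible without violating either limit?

Feasible sets respecting both limits:
- #1+#4+#5+#6: weight 25, pallet count 31, value 170
- #1+#3+#4+#5: weight 28, pallet count 31, value 164
- #1+#3+#4+#6: weight 30, pallet count 24, value 160
- #1+#2+#4+#6: weight 24, pallet count 29, value 158
Best: $170.

$170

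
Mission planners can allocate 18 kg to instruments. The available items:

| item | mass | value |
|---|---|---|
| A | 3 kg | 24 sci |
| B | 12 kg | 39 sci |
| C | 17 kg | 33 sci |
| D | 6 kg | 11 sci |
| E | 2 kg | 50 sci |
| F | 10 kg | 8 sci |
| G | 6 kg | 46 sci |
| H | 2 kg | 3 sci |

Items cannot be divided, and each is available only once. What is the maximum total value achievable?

131 sci

Check high-value combinations within 18 kg:
- A+D+E+G: mass 3+6+2+6=17, value 24+11+50+46=131
- A+E+G+H: mass 3+2+6+2=13, value 24+50+46+3=123
- A+E+G: mass 3+2+6=11, value 24+50+46=120
- A+B+E: mass 3+12+2=17, value 24+39+50=113
Best: 131 sci.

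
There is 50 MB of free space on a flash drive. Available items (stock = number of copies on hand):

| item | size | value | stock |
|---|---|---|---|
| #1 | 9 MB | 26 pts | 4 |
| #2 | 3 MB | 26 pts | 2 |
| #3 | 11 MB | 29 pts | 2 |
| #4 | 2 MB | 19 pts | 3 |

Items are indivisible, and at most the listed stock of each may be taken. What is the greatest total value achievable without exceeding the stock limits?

Best selections within size 50 and stock limits:
- 3×#1 + 2×#2 + 1×#3 + 3×#4: size 50, value 216
- 4×#1 + 2×#2 + 3×#4: size 48, value 213
Best: 216 pts.

216 pts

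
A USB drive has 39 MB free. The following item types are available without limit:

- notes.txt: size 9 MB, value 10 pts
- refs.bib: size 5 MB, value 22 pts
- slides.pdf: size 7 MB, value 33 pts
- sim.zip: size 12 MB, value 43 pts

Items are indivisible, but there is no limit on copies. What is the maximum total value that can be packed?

176 pts

Best value-per-unit is slides.pdf at 33/7; filling with it alone gives 5×33 = 165.
Optimal mix: 5×refs.bib + 2×slides.pdf → size 39, value 176.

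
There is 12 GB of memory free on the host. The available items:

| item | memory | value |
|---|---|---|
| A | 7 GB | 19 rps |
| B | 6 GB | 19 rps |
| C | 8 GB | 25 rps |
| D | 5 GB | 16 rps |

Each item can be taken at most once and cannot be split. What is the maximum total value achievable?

Check high-value combinations within 12 GB:
- B+D: memory 6+5=11, value 19+16=35
- A+D: memory 7+5=12, value 19+16=35
- C: memory 8, value 25
- B: memory 6, value 19
- A: memory 7, value 19
Best: 35 rps.

35 rps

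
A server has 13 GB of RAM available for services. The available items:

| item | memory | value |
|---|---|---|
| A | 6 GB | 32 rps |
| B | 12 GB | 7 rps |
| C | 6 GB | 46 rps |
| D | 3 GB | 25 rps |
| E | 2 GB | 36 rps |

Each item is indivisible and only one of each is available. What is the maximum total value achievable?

Check high-value combinations within 13 GB:
- C+D+E: memory 6+3+2=11, value 46+25+36=107
- A+D+E: memory 6+3+2=11, value 32+25+36=93
- C+E: memory 6+2=8, value 46+36=82
- A+C: memory 6+6=12, value 32+46=78
- C+D: memory 6+3=9, value 46+25=71
Best: 107 rps.

107 rps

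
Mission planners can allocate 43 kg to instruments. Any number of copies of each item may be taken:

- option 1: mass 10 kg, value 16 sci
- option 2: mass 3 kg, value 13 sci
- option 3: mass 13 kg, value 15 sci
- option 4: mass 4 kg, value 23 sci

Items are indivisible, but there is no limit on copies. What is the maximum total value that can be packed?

Best value-per-unit is option 4 at 23/4; filling with it alone gives 10×23 = 230.
Optimal mix: 1×option 2 + 10×option 4 → mass 43, value 243.

243 sci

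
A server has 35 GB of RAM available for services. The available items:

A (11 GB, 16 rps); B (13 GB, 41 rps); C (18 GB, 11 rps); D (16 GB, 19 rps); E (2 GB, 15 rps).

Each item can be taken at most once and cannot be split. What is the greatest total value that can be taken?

75 rps

Check high-value combinations within 35 GB:
- B+D+E: memory 13+16+2=31, value 41+19+15=75
- A+B+E: memory 11+13+2=26, value 16+41+15=72
- B+C+E: memory 13+18+2=33, value 41+11+15=67
Best: 75 rps.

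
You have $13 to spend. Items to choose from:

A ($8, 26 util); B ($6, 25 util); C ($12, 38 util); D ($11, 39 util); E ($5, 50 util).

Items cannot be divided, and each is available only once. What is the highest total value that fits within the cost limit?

Check high-value combinations within $13:
- A+E: cost 8+5=13, value 26+50=76
- B+E: cost 6+5=11, value 25+50=75
- E: cost 5, value 50
- D: cost 11, value 39
- C: cost 12, value 38
Best: 76 util.

76 util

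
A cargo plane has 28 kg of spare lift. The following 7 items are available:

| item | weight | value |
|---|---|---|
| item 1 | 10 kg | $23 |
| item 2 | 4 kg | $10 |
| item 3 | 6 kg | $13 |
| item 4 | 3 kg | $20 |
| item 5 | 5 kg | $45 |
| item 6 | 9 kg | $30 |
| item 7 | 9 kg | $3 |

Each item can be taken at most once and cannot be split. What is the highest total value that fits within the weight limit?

$118

Check high-value combinations within 28 kg:
- item 1+item 4+item 5+item 6: weight 10+3+5+9=27, value 23+20+45+30=118
- item 2+item 3+item 4+item 5+item 6: weight 4+6+3+5+9=27, value 10+13+20+45+30=118
- item 1+item 2+item 3+item 4+item 5: weight 10+4+6+3+5=28, value 23+10+13+20+45=111
Best: $118.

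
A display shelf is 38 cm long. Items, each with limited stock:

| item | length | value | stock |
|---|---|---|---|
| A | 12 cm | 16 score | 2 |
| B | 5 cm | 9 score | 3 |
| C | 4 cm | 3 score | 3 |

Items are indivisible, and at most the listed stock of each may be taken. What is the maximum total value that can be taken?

Top feasible selections:
- 2×A + 2×B + 1×C: length 38, value 53
- 2×A + 2×B: length 34, value 50
Best: 53 score.

53 score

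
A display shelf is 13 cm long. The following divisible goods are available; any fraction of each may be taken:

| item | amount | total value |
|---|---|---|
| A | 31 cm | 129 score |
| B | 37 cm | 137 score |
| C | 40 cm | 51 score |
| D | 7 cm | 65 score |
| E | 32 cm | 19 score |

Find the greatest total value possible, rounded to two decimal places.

Take in order of value per unit:
- D (65/7 per unit): all 7 → value 65, running total 65.00
- A (129/31 per unit): 6 of 31 → value 6×129/31 = 24.9677, running total 89.97
Total 89.97.

89.97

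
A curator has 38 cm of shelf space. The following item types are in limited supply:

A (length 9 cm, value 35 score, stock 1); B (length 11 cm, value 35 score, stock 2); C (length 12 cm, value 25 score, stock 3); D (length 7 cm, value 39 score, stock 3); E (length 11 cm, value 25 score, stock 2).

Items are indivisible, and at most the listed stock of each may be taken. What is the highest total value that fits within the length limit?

Best selections within length 38 and stock limits:
- 1×A + 3×D: length 30, value 152
- 1×B + 3×D: length 32, value 152
Best: 152 score.

152 score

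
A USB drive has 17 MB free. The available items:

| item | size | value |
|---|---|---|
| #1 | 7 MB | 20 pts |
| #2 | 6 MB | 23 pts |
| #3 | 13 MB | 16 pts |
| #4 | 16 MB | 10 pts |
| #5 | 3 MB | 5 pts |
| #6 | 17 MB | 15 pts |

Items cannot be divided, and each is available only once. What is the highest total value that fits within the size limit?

Check high-value combinations within 17 MB:
- #1+#2+#5: size 7+6+3=16, value 20+23+5=48
- #1+#2: size 7+6=13, value 20+23=43
- #2+#5: size 6+3=9, value 23+5=28
- #1+#5: size 7+3=10, value 20+5=25
Best: 48 pts.

48 pts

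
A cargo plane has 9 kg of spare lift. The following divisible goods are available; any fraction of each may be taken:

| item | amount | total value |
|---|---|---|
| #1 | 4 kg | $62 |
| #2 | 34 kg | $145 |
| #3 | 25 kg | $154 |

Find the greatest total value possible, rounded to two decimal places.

92.80

Take in order of value per unit:
- #1 (62/4 per unit): all 4 → value 62, running total 62.00
- #3 (154/25 per unit): 5 of 25 → value 5×154/25 = 30.8000, running total 92.80
Total 92.80.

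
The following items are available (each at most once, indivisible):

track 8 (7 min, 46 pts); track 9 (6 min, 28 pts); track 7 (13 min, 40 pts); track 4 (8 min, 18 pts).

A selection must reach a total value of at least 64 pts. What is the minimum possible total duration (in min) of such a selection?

Subsets with value ≥ 64, sorted by total duration:
- track 8+track 9: duration 13, value 74
- track 8+track 4: duration 15, value 64
- track 9+track 7: duration 19, value 68
Minimum duration: 13 min.

13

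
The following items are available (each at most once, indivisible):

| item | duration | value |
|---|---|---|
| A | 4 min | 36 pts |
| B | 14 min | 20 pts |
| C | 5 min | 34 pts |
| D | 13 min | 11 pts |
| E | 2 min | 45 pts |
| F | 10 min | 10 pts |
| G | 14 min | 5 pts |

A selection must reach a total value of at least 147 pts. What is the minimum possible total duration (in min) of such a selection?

Subsets with value ≥ 147, sorted by total duration:
- A+B+C+D+E+F: duration 48, value 156
- A+B+C+E+F+G: duration 49, value 150
Minimum duration: 48 min.

48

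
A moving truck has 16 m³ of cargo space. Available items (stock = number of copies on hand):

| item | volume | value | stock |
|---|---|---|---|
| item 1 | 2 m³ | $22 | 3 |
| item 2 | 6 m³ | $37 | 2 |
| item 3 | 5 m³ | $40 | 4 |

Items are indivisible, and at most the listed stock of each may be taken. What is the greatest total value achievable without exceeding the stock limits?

Top feasible selections:
- 3×item 1 + 2×item 3: volume 16, value 146
- 2×item 1 + 2×item 3: volume 14, value 124
Best: $146.

$146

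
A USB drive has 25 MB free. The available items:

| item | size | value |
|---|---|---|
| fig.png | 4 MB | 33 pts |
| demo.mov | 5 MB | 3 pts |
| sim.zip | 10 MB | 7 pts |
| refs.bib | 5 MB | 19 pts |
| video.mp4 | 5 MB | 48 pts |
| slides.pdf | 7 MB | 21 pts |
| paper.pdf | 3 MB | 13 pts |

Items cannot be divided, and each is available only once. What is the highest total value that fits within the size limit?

Check high-value combinations within 25 MB:
- fig.png+refs.bib+video.mp4+slides.pdf+paper.pdf: size 4+5+5+7+3=24, value 33+19+48+21+13=134
- fig.png+refs.bib+video.mp4+slides.pdf: size 4+5+5+7=21, value 33+19+48+21=121
- fig.png+demo.mov+video.mp4+slides.pdf+paper.pdf: size 4+5+5+7+3=24, value 33+3+48+21+13=118
- fig.png+demo.mov+refs.bib+video.mp4+paper.pdf: size 4+5+5+5+3=22, value 33+3+19+48+13=116
- fig.png+video.mp4+slides.pdf+paper.pdf: size 4+5+7+3=19, value 33+48+21+13=115
Best: 134 pts.

134 pts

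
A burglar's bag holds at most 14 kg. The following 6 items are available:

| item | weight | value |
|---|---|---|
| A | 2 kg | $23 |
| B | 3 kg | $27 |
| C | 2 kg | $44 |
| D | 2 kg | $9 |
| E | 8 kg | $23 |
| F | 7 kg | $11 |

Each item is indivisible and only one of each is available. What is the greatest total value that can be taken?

Check high-value combinations within 14 kg:
- A+B+C+F: weight 2+3+2+7=14, value 23+27+44+11=105
- A+B+C+D: weight 2+3+2+2=9, value 23+27+44+9=103
- A+C+D+E: weight 2+2+2+8=14, value 23+44+9+23=99
- A+B+C: weight 2+3+2=7, value 23+27+44=94
- B+C+E: weight 3+2+8=13, value 27+44+23=94
Best: $105.

$105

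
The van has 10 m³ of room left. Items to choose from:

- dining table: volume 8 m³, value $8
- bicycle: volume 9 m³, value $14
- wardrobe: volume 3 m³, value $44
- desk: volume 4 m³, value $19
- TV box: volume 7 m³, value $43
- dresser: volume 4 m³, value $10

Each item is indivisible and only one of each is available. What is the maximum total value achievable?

$87

Check high-value combinations within 10 m³:
- wardrobe+TV box: volume 3+7=10, value 44+43=87
- wardrobe+desk: volume 3+4=7, value 44+19=63
- wardrobe+dresser: volume 3+4=7, value 44+10=54
Best: $87.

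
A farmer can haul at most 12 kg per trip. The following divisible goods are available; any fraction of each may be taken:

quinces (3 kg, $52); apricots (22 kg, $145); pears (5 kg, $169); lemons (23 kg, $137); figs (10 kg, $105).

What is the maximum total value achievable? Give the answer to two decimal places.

263.00

Take in order of value per unit:
- pears (169/5 per unit): all 5 → value 169, running total 169.00
- quinces (52/3 per unit): all 3 → value 52, running total 221.00
- figs (105/10 per unit): 4 of 10 → value 4×105/10 = 42.0000, running total 263.00
Total 263.00.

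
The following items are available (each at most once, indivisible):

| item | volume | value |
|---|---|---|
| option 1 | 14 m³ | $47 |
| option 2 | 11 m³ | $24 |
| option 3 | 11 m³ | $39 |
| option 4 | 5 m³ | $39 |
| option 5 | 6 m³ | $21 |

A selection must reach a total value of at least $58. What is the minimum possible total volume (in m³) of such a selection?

Subsets with value ≥ 58, sorted by total volume:
- option 4+option 5: volume 11, value 60
- option 3+option 4: volume 16, value 78
- option 2+option 4: volume 16, value 63
Minimum volume: 11 m³.

11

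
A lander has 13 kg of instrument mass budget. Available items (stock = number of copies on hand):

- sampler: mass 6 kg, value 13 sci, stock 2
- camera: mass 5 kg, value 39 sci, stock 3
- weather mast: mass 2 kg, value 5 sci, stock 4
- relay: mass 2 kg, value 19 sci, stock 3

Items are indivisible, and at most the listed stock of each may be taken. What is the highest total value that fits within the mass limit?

Best selections within mass 13 and stock limits:
- 1×camera + 1×weather mast + 3×relay: mass 13, value 101
- 2×camera + 1×relay: mass 12, value 97
Best: 101 sci.

101 sci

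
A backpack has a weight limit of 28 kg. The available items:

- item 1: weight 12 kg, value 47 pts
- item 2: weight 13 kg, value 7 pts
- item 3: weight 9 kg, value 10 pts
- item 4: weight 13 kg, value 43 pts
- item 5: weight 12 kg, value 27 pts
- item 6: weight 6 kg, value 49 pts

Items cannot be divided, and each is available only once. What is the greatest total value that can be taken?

Check high-value combinations within 28 kg:
- item 1+item 3+item 6: weight 12+9+6=27, value 47+10+49=106
- item 3+item 4+item 6: weight 9+13+6=28, value 10+43+49=102
- item 1+item 6: weight 12+6=18, value 47+49=96
- item 4+item 6: weight 13+6=19, value 43+49=92
- item 1+item 4: weight 12+13=25, value 47+43=90
Best: 106 pts.

106 pts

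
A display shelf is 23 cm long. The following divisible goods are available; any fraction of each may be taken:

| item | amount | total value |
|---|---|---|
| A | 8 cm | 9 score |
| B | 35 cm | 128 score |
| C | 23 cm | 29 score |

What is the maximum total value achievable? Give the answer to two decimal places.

84.11

Take in order of value per unit:
- B (128/35 per unit): 23 of 35 → value 23×128/35 = 84.1143, running total 84.11
Total 84.11.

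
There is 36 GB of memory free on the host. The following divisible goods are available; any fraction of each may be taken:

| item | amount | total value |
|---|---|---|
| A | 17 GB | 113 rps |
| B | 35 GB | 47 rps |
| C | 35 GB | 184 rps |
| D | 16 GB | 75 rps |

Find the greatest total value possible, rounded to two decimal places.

Take in order of value per unit:
- A (113/17 per unit): all 17 → value 113, running total 113.00
- C (184/35 per unit): 19 of 35 → value 19×184/35 = 99.8857, running total 212.89
Total 212.89.

212.89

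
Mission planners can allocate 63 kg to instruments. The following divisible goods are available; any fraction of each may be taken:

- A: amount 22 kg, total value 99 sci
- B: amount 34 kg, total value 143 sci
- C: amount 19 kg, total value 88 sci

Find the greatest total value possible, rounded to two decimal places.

279.53

Take in order of value per unit:
- C (88/19 per unit): all 19 → value 88, running total 88.00
- A (99/22 per unit): all 22 → value 99, running total 187.00
- B (143/34 per unit): 22 of 34 → value 22×143/34 = 92.5294, running total 279.53
Total 279.53.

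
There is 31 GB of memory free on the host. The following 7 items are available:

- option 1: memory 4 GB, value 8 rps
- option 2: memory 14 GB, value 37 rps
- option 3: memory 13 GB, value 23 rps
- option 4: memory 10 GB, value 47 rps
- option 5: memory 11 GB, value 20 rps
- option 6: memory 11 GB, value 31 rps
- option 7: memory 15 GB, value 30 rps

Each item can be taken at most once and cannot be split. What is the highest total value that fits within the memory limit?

Check high-value combinations within 31 GB:
- option 1+option 2+option 4: memory 4+14+10=28, value 8+37+47=92
- option 1+option 4+option 6: memory 4+10+11=25, value 8+47+31=86
- option 1+option 4+option 7: memory 4+10+15=29, value 8+47+30=85
- option 2+option 4: memory 14+10=24, value 37+47=84
Best: 92 rps.

92 rps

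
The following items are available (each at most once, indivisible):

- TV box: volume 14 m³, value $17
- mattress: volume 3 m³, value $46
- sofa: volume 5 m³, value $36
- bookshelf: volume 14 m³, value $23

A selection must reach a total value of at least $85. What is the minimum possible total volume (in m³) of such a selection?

22

Subsets with value ≥ 85, sorted by total volume:
- mattress+sofa+bookshelf: volume 22, value 105
- TV box+mattress+sofa: volume 22, value 99
- TV box+mattress+bookshelf: volume 31, value 86
Minimum volume: 22 m³.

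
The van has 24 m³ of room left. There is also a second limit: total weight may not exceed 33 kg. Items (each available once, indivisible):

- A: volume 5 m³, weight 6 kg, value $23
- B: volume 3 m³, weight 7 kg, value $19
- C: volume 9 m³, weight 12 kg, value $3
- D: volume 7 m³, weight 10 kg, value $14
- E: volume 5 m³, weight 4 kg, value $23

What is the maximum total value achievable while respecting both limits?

Feasible sets respecting both limits:
- A+B+D+E: volume 20, weight 27, value 79
- A+B+C+E: volume 22, weight 29, value 68
- A+B+E: volume 13, weight 17, value 65
- A+D+E: volume 17, weight 20, value 60
Best: $79.

$79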